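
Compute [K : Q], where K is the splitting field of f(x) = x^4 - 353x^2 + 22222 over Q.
[K : Q] = 4

Solving the quadratic in x^2: x^2 = (353 ± √(353^2 - 4·22222))/2 = (353 ± √35721)/2 = (353 ± 189)/2, giving x^2 = 82 or x^2 = 271. So f(x) = (x^2 - 82)(x^2 - 271) and the roots of f are ±√82, ±√271. Hence the splitting field is K = Q(√82, √271). Since 82 and 271 are distinct squarefree integers > 1, their product 22222 is not a perfect square, so √271 ∉ Q(√82). By the tower law [K:Q] = [Q(√82,√271):Q(√82)] · [Q(√82):Q] = 2 · 2 = 4.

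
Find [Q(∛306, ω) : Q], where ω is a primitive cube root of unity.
[Q(∛306, ω) : Q] = 6

[Q(∛306):Q] = 3 (min poly x^3 - 306, irreducible since 306 is not a perfect cube). [Q(ω):Q] = 2 (min poly x^2 + x + 1). Since Q(∛306) ⊂ R and ω ∉ R, we have ω ∉ Q(∛306), so x^2 + x + 1 remains irreducible over Q(∛306) and [Q(∛306, ω) : Q(∛306)] = 2. By the tower law, [Q(∛306, ω) : Q] = 3 · 2 = 6. (In fact Q(∛306, ω) is the splitting field of x^3 - 306 over Q.)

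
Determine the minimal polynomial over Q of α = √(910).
m_α(x) = x^2 - 910

α satisfies α^2 - 910 = 0, so x^2 - 910 annihilates α. Since d = 910 is squarefree and ≠ 1, it is not a perfect square in Q, so x^2 - 910 has no rational root and is therefore irreducible over Q (a degree-2 polynomial over a field is irreducible iff it has no root). Hence m_α(x) = x^2 - 910.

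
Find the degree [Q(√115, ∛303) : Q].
[Q(√115, ∛303) : Q] = 6

Let L = Q(√115, ∛303). Since Q(√115) ⊂ L and [Q(√115):Q] = 2, the tower law gives 2 | [L:Q]. Likewise Q(∛303) ⊂ L with [Q(∛303):Q] = 3 (because 303 is not a perfect cube), so 3 | [L:Q]. As gcd(2,3) = 1, [L:Q] is divisible by 6. Conversely L is generated over Q by √115 and ∛303, so [L:Q] ≤ 2·3 = 6. Therefore [Q(√115, ∛303) : Q] = 6.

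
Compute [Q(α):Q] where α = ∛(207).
[Q(α):Q] = 3

The minimal polynomial of α is x^3 - 207, irreducible over Q since 207 is not a perfect cube (so x^3 - 207 has no rational root). Hence [Q(α):Q] = deg(m_α) = 3.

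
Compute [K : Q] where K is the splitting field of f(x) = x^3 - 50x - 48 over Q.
[K : Q] = 6

By the rational root test, any rational root of the monic integer polynomial f(x) = x^3 - 50x - 48 must be an integer dividing the constant term -48, i.e. one of ±{1, 2, 3, 4, 6, 8, 12, 16, 24, 48}. Evaluating: f(1) = -97, f(-1) = 1, f(2) = -140, f(-2) = 44, f(3) = -171, f(-3) = 75, f(4) = -184, f(-4) = 88, f(6) = -132, f(-6) = 36, f(8) = 64, f(-8) = -160, f(12) = 1080, f(-12) = -1176, f(16) = 3248, f(-16) = -3344, f(24) = 12576, f(-24) = -12672, f(48) = 108144, f(-48) = -108240; none is 0, so f has no rational root and is therefore irreducible over Q (a cubic with no linear factor over a field is irreducible). For an irreducible cubic, the Galois group is A_3 or S_3 according as the discriminant disc(f) = -4a^3 - 27b^2 = -4·(-50)^3 - 27·(-48)^2 = 437792 is or is not a square in Q. Here disc(f) = 437792 is not a perfect square in Q, so the Galois group of f over Q is not contained in A_3 and must be all of S_3. The splitting field has degree |S_3| = 6 over Q, so [K : Q] = 6.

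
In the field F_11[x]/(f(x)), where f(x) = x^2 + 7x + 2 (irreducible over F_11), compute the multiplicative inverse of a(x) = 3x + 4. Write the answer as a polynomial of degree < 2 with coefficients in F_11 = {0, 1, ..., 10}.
a(x)^(-1) ≡ 6x + 1 (mod f(x))

Since f is irreducible over F_11, F_11[x]/(f) is a field and a(x) ≠ 0 has an inverse. Apply the extended Euclidean algorithm to f(x) and a(x) in F_11[x]: f(x) = (4x + 8)·a(x) + (3). The last nonzero remainder is the constant 3 = gcd(f, a) in F_11. Back-substituting through the division chain expresses 3 = s(x)·a(x) + t(x)·f(x) with s(x) ≡ 7x + 3 (mod f), so (7x + 3)·a(x) ≡ 3 (mod f). Multiplying by 3^(-1) ≡ 4 in F_11 gives a(x)^(-1) ≡ 4·(7x + 3) ≡ 6x + 1 (mod f). Check: (3x + 4)·(6x + 1) = 7x^2 + 5x + 4 ≡ 1 (mod x^2 + 7x + 2).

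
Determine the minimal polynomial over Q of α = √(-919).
m_α(x) = x^2 + 919

α satisfies α^2 + 919 = 0, so x^2 + 919 annihilates α. Since d = -919 is squarefree and ≠ 1, it is not a perfect square in Q, so x^2 + 919 has no rational root and is therefore irreducible over Q (a degree-2 polynomial over a field is irreducible iff it has no root). Hence m_α(x) = x^2 + 919.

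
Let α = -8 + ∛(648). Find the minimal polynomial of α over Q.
m_α(x) = x^3 + 24x^2 + 192x - 136

Set β = α + 8 = ∛(648), so β^3 = 648. Then (α + 8)^3 - 648 = 0, i.e. α is a root of g(x) = (x + 8)^3 - 648 = x^3 + 24x^2 + 192x - 136. Since g(x) = h(x + 8) where h(x) = x^3 - 648, and h is irreducible over Q (because 648 is not a perfect cube, so h has no rational root, and a monic cubic with no rational root is irreducible), g is also irreducible (irreducibility is preserved under the substitution x → x + 8). Hence m_α(x) = x^3 + 24x^2 + 192x - 136.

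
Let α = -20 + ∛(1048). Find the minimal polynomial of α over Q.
m_α(x) = x^3 + 60x^2 + 1200x + 6952

Set β = α + 20 = ∛(1048), so β^3 = 1048. Then (α + 20)^3 - 1048 = 0, i.e. α is a root of g(x) = (x + 20)^3 - 1048 = x^3 + 60x^2 + 1200x + 6952. Since g(x) = h(x + 20) where h(x) = x^3 - 1048, and h is irreducible over Q (because 1048 is not a perfect cube, so h has no rational root, and a monic cubic with no rational root is irreducible), g is also irreducible (irreducibility is preserved under the substitution x → x + 20). Hence m_α(x) = x^3 + 60x^2 + 1200x + 6952.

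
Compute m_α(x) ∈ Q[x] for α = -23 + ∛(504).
m_α(x) = x^3 + 69x^2 + 1587x + 11663

Set β = α + 23 = ∛(504), so β^3 = 504. Then (α + 23)^3 - 504 = 0, i.e. α is a root of g(x) = (x + 23)^3 - 504 = x^3 + 69x^2 + 1587x + 11663. Since g(x) = h(x + 23) where h(x) = x^3 - 504, and h is irreducible over Q (because 504 is not a perfect cube, so h has no rational root, and a monic cubic with no rational root is irreducible), g is also irreducible (irreducibility is preserved under the substitution x → x + 23). Hence m_α(x) = x^3 + 69x^2 + 1587x + 11663.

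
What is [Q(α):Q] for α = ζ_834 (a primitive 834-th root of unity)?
[Q(α):Q] = 276

The minimal polynomial of ζ_834 over Q is the 834-th cyclotomic polynomial Φ_834(x), which is irreducible over Q and has degree φ(834) = 276. Hence [Q(α):Q] = φ(834) = 276.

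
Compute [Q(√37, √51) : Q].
[Q(√37, √51) : Q] = 4

[Q(√37):Q] = 2 (min poly x^2 - 37, irreducible since 37 is squarefree > 1). For the top step, suppose √51 ∈ Q(√37), say √51 = c + d√37 with c, d ∈ Q. Squaring: 51 = c^2 + 37d^2 + 2cd√37. Since √37 ∉ Q this forces 2cd = 0. If d = 0 then √51 = c ∈ Q, contradicting 51 squarefree > 1. If c = 0 then 51 = 37d^2, so 37·51 = (37d)^2 is a perfect square in Q — but 37·51 = 1887 is not a perfect square (since 37 and 51 are distinct squarefree integers). Contradiction. Hence √51 ∉ Q(√37), so x^2 - 51 stays irreducible over Q(√37) and [Q(√37, √51) : Q(√37)] = 2. By the tower law, [Q(√37, √51) : Q] = 2 · 2 = 4.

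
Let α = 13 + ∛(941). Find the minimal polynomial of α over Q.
m_α(x) = x^3 - 39x^2 + 507x - 3138

Set β = α - 13 = ∛(941), so β^3 = 941. Then (α - 13)^3 - 941 = 0, i.e. α is a root of g(x) = (x - 13)^3 - 941 = x^3 - 39x^2 + 507x - 3138. Since g(x) = h(x - 13) where h(x) = x^3 - 941, and h is irreducible over Q (because 941 is not a perfect cube, so h has no rational root, and a monic cubic with no rational root is irreducible), g is also irreducible (irreducibility is preserved under the substitution x → x - 13). Hence m_α(x) = x^3 - 39x^2 + 507x - 3138.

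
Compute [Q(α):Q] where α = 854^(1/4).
[Q(α):Q] = 4

α is a root of x^4 - 854. By Eisenstein's criterion at the prime p = 2 (which divides the constant term 854 but p^2 = 4 does not, since 854 is squarefree), x^4 - 854 is irreducible over Q. Hence [Q(α):Q] = 4.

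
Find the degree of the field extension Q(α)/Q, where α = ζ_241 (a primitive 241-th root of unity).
[Q(α):Q] = 240

The minimal polynomial of ζ_241 over Q is the 241-th cyclotomic polynomial Φ_241(x), which is irreducible over Q and has degree φ(241) = 240. Hence [Q(α):Q] = φ(241) = 240.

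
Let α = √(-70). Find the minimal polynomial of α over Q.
m_α(x) = x^2 + 70

α satisfies α^2 + 70 = 0, so x^2 + 70 annihilates α. Since d = -70 is squarefree and ≠ 1, it is not a perfect square in Q, so x^2 + 70 has no rational root and is therefore irreducible over Q (a degree-2 polynomial over a field is irreducible iff it has no root). Hence m_α(x) = x^2 + 70.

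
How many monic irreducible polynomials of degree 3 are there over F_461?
There are 32657240 monic irreducible polynomials of degree 3 over F_461

Each element of F_{461^3} that lies in no proper subfield is a root of exactly one monic irreducible of degree 3 over F_461, and each such polynomial has 3 distinct roots in F_{461^3}. By Möbius inversion the count is N_461(3) = (1/3) Σ_{d|3} μ(3/d) · 461^d = (1/3)(μ(3)·461^1 + μ(1)·461^3) = 97971720/3 = 32657240.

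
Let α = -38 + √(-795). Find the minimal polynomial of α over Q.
m_α(x) = x^2 + 76x + 2239

From α + 38 = √(-795), squaring gives (α + 38)^2 = -795, i.e. α^2 + 76α + 1444 = -795, so α^2 + 76α + 2239 = 0. The discriminant of x^2 + 76x + 2239 is (76)^2 - 4·(2239) = 5776 - 8956 = -3180, and 4·(-795) is not a perfect square in Q since -795 is squarefree and ≠ 1. Hence x^2 + 76x + 2239 is irreducible over Q and is the minimal polynomial of α.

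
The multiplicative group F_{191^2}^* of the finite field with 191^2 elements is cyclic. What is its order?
|F_{191^2}^*| = 36480

F_{191^2} has 191^2 = 36481 elements; its multiplicative group consists of all nonzero elements, so |F_{191^2}^*| = 36481 - 1 = 36480. (It is cyclic since any finite subgroup of the multiplicative group of a field is cyclic.)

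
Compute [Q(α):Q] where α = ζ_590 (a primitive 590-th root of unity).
[Q(α):Q] = 232

The minimal polynomial of ζ_590 over Q is the 590-th cyclotomic polynomial Φ_590(x), which is irreducible over Q and has degree φ(590) = 232. Hence [Q(α):Q] = φ(590) = 232.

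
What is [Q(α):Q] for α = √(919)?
[Q(α):Q] = 2

[Q(α):Q] equals the degree of the minimal polynomial of α. Here α^2 = 919 and x^2 - 919 is irreducible (d = 919 is squarefree, ≠ 1, hence not a square), so deg(m_α) = 2. Thus [Q(α):Q] = 2.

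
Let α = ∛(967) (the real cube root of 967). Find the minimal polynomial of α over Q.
m_α(x) = x^3 - 967

α satisfies α^3 = 967, so x^3 - 967 annihilates α. By the rational root test, a rational root p/q (in lowest terms) of x^3 - 967 would satisfy p^3 = 967 q^3, forcing q = 1 and p^3 = 967; but 967 is not a perfect cube, contradiction. A monic cubic over Q with no rational root is irreducible (any nontrivial factorization would include a linear factor). Hence x^3 - 967 is the minimal polynomial of α, and in particular [Q(α):Q] = 3.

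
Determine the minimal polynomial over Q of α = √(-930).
m_α(x) = x^2 + 930

α satisfies α^2 + 930 = 0, so x^2 + 930 annihilates α. Since d = -930 is squarefree and ≠ 1, it is not a perfect square in Q, so x^2 + 930 has no rational root and is therefore irreducible over Q (a degree-2 polynomial over a field is irreducible iff it has no root). Hence m_α(x) = x^2 + 930.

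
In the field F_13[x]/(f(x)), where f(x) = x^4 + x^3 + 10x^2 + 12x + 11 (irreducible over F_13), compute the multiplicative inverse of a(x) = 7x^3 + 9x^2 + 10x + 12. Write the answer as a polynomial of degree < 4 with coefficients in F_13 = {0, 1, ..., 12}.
a(x)^(-1) ≡ 3x^3 + 4x^2 + 9x + 3 (mod f(x))

Since f is irreducible over F_13, F_13[x]/(f) is a field and a(x) ≠ 0 has an inverse. Apply the extended Euclidean algorithm to f(x) and a(x) in F_13[x]: f(x) = (2x + 5)·a(x) + (10x^2 + 3x + 3);  a(x) = (2x + 12)·(10x^2 + 3x + 3) + (7x + 2);  (10x^2 + 3x + 3) = (7x + 4)·(7x + 2) + (8). The last nonzero remainder is the constant 8 = gcd(f, a) in F_13. Back-substituting through the division chain expresses 8 = s(x)·a(x) + t(x)·f(x) with s(x) ≡ 11x^3 + 6x^2 + 7x + 11 (mod f), so (11x^3 + 6x^2 + 7x + 11)·a(x) ≡ 8 (mod f). Multiplying by 8^(-1) ≡ 5 in F_13 gives a(x)^(-1) ≡ 5·(11x^3 + 6x^2 + 7x + 11) ≡ 3x^3 + 4x^2 + 9x + 3 (mod f). Check: (7x^3 + 9x^2 + 10x + 12)·(3x^3 + 4x^2 + 9x + 3) = 8x^6 + 3x^5 + 12x^4 + 9x^3 + 9x^2 + 8x + 10 ≡ 1 (mod x^4 + x^3 + 10x^2 + 12x + 11).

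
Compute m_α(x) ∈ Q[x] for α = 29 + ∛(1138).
m_α(x) = x^3 - 87x^2 + 2523x - 25527

Set β = α - 29 = ∛(1138), so β^3 = 1138. Then (α - 29)^3 - 1138 = 0, i.e. α is a root of g(x) = (x - 29)^3 - 1138 = x^3 - 87x^2 + 2523x - 25527. Since g(x) = h(x - 29) where h(x) = x^3 - 1138, and h is irreducible over Q (because 1138 is not a perfect cube, so h has no rational root, and a monic cubic with no rational root is irreducible), g is also irreducible (irreducibility is preserved under the substitution x → x - 29). Hence m_α(x) = x^3 - 87x^2 + 2523x - 25527.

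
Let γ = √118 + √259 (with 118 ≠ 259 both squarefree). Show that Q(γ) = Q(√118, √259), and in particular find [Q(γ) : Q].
[Q(γ) : Q] = 4 (equivalently, Q(γ) = Q(√118, √259))

Obviously Q(γ) ⊆ Q(√118, √259), and [Q(√118, √259):Q] = 4 (since 118, 259 are distinct squarefree integers > 1 with 30562 not a perfect square). To show equality we compute the minimal polynomial of γ. From γ = √118 + √259: γ^2 = 118 + 2√(30562) + 259 = 377 + 2√(30562), so γ^2 - 377 = 2√(30562); squaring, (γ^2 - 377)^2 = 4·30562, i.e. γ^4 - 754γ^2 + 142129 - 122248 = 0, i.e. γ^4 - 754γ^2 + 19881 = 0. So γ is a root of x^4 - 754x^2 + 19881. This polynomial is irreducible over Q: it has no rational root (each ±√118 ± √259 is irrational), and any factorization into two quadratics over Q would force √(30562) ∈ Q (pairing opposite roots) or √118, √259 ∈ Q (other pairings), all impossible. Hence [Q(γ):Q] = 4 = [Q(√118, √259):Q], so Q(γ) = Q(√118, √259).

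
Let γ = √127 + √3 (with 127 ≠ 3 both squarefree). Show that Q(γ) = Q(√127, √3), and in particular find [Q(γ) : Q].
[Q(γ) : Q] = 4 (equivalently, Q(γ) = Q(√127, √3))

Obviously Q(γ) ⊆ Q(√127, √3), and [Q(√127, √3):Q] = 4 (since 127, 3 are distinct squarefree integers > 1 with 381 not a perfect square). To show equality we compute the minimal polynomial of γ. From γ = √127 + √3: γ^2 = 127 + 2√(381) + 3 = 130 + 2√(381), so γ^2 - 130 = 2√(381); squaring, (γ^2 - 130)^2 = 4·381, i.e. γ^4 - 260γ^2 + 16900 - 1524 = 0, i.e. γ^4 - 260γ^2 + 15376 = 0. So γ is a root of x^4 - 260x^2 + 15376. This polynomial is irreducible over Q: it has no rational root (each ±√127 ± √3 is irrational), and any factorization into two quadratics over Q would force √(381) ∈ Q (pairing opposite roots) or √127, √3 ∈ Q (other pairings), all impossible. Hence [Q(γ):Q] = 4 = [Q(√127, √3):Q], so Q(γ) = Q(√127, √3).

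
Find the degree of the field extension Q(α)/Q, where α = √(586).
[Q(α):Q] = 2

[Q(α):Q] equals the degree of the minimal polynomial of α. Here α^2 = 586 and x^2 - 586 is irreducible (d = 586 is squarefree, ≠ 1, hence not a square), so deg(m_α) = 2. Thus [Q(α):Q] = 2.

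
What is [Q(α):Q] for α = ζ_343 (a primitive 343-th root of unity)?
[Q(α):Q] = 294

The minimal polynomial of ζ_343 over Q is the 343-th cyclotomic polynomial Φ_343(x), which is irreducible over Q and has degree φ(343) = 294. Hence [Q(α):Q] = φ(343) = 294.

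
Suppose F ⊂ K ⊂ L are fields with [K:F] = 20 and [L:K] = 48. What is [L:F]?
[L:F] = 960

The tower law says that for any tower of field extensions F ⊂ K ⊂ L with finite degrees, [L:F] = [L:K] · [K:F]. Here this gives [L:F] = 48 · 20 = 960.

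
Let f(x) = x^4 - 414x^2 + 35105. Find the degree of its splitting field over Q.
[K : Q] = 4

Solving the quadratic in x^2: x^2 = (414 ± √(414^2 - 4·35105))/2 = (414 ± √30976)/2 = (414 ± 176)/2, giving x^2 = 119 or x^2 = 295. So f(x) = (x^2 - 119)(x^2 - 295) and the roots of f are ±√119, ±√295. Hence the splitting field is K = Q(√119, √295). Since 119 and 295 are distinct squarefree integers > 1, their product 35105 is not a perfect square, so √295 ∉ Q(√119). By the tower law [K:Q] = [Q(√119,√295):Q(√119)] · [Q(√119):Q] = 2 · 2 = 4.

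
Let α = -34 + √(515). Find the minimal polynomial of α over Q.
m_α(x) = x^2 + 68x + 641

From α + 34 = √(515), squaring gives (α + 34)^2 = 515, i.e. α^2 + 68α + 1156 = 515, so α^2 + 68α + 641 = 0. The discriminant of x^2 + 68x + 641 is (68)^2 - 4·(641) = 4624 - 2564 = 2060, and 4·(515) is not a perfect square in Q since 515 is squarefree and ≠ 1. Hence x^2 + 68x + 641 is irreducible over Q and is the minimal polynomial of α.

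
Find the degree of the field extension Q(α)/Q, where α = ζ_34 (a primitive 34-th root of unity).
[Q(α):Q] = 16

The minimal polynomial of ζ_34 over Q is the 34-th cyclotomic polynomial Φ_34(x), which is irreducible over Q and has degree φ(34) = 16. Hence [Q(α):Q] = φ(34) = 16.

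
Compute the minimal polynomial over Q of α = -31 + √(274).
m_α(x) = x^2 + 62x + 687

From α + 31 = √(274), squaring gives (α + 31)^2 = 274, i.e. α^2 + 62α + 961 = 274, so α^2 + 62α + 687 = 0. The discriminant of x^2 + 62x + 687 is (62)^2 - 4·(687) = 3844 - 2748 = 1096, and 4·(274) is not a perfect square in Q since 274 is squarefree and ≠ 1. Hence x^2 + 62x + 687 is irreducible over Q and is the minimal polynomial of α.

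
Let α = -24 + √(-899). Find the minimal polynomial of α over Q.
m_α(x) = x^2 + 48x + 1475

From α + 24 = √(-899), squaring gives (α + 24)^2 = -899, i.e. α^2 + 48α + 576 = -899, so α^2 + 48α + 1475 = 0. The discriminant of x^2 + 48x + 1475 is (48)^2 - 4·(1475) = 2304 - 5900 = -3596, and 4·(-899) is not a perfect square in Q since -899 is squarefree and ≠ 1. Hence x^2 + 48x + 1475 is irreducible over Q and is the minimal polynomial of α.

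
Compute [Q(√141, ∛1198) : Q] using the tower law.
[Q(√141, ∛1198) : Q] = 6

Let L = Q(√141, ∛1198). Since Q(√141) ⊂ L and [Q(√141):Q] = 2, the tower law gives 2 | [L:Q]. Likewise Q(∛1198) ⊂ L with [Q(∛1198):Q] = 3 (because 1198 is not a perfect cube), so 3 | [L:Q]. As gcd(2,3) = 1, [L:Q] is divisible by 6. Conversely L is generated over Q by √141 and ∛1198, so [L:Q] ≤ 2·3 = 6. Therefore [Q(√141, ∛1198) : Q] = 6.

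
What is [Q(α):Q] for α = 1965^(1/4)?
[Q(α):Q] = 4

α is a root of x^4 - 1965. By Eisenstein's criterion at the prime p = 3 (which divides the constant term 1965 but p^2 = 9 does not, since 1965 is squarefree), x^4 - 1965 is irreducible over Q. Hence [Q(α):Q] = 4.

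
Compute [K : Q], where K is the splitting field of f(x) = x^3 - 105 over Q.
[K : Q] = 6

The roots of x^3 - 105 are ∛105, ω∛105, ω^2∛105 where ω = e^(2πi/3) is a primitive cube root of unity, so K = Q(∛105, ω). Now [Q(∛105):Q] = 3 (since 105 is not a perfect cube, x^3 - 105 is irreducible) and [Q(ω):Q] = 2. Both 2 and 3 divide [K:Q], and [K:Q] ≤ 3·2 = 6, so [K:Q] = 6. (Equivalently: Q(∛105) ⊂ R but ω ∉ R, so [K : Q(∛105)] = 2.)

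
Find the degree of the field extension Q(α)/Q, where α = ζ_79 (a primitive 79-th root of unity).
[Q(α):Q] = 78

The minimal polynomial of ζ_79 over Q is the 79-th cyclotomic polynomial Φ_79(x), which is irreducible over Q and has degree φ(79) = 78. Hence [Q(α):Q] = φ(79) = 78.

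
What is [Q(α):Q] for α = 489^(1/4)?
[Q(α):Q] = 4

α is a root of x^4 - 489. By Eisenstein's criterion at the prime p = 3 (which divides the constant term 489 but p^2 = 9 does not, since 489 is squarefree), x^4 - 489 is irreducible over Q. Hence [Q(α):Q] = 4.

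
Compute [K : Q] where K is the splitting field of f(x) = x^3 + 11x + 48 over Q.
[K : Q] = 6

By the rational root test, any rational root of the monic integer polynomial f(x) = x^3 + 11x + 48 must be an integer dividing the constant term 48, i.e. one of ±{1, 2, 3, 4, 6, 8, 12, 16, 24, 48}. Evaluating: f(1) = 60, f(-1) = 36, f(2) = 78, f(-2) = 18, f(3) = 108, f(-3) = -12, f(4) = 156, f(-4) = -60, f(6) = 330, f(-6) = -234, f(8) = 648, f(-8) = -552, f(12) = 1908, f(-12) = -1812, f(16) = 4320, f(-16) = -4224, f(24) = 14136, f(-24) = -14040, f(48) = 111168, f(-48) = -111072; none is 0, so f has no rational root and is therefore irreducible over Q (a cubic with no linear factor over a field is irreducible). For an irreducible cubic, the Galois group is A_3 or S_3 according as the discriminant disc(f) = -4a^3 - 27b^2 = -4·(11)^3 - 27·(48)^2 = -67532 is or is not a square in Q. Here disc(f) = -67532 is not a perfect square in Q, so the Galois group of f over Q is not contained in A_3 and must be all of S_3. The splitting field has degree |S_3| = 6 over Q, so [K : Q] = 6.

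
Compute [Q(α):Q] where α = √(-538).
[Q(α):Q] = 2

[Q(α):Q] equals the degree of the minimal polynomial of α. Here α^2 = -538 and x^2 + 538 is irreducible (d = -538 is squarefree, ≠ 1, hence not a square), so deg(m_α) = 2. Thus [Q(α):Q] = 2.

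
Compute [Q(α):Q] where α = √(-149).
[Q(α):Q] = 2

[Q(α):Q] equals the degree of the minimal polynomial of α. Here α^2 = -149 and x^2 + 149 is irreducible (d = -149 is squarefree, ≠ 1, hence not a square), so deg(m_α) = 2. Thus [Q(α):Q] = 2.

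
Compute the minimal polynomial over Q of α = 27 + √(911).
m_α(x) = x^2 - 54x - 182

From α - 27 = √(911), squaring gives (α - 27)^2 = 911, i.e. α^2 - 54α + 729 = 911, so α^2 - 54α - 182 = 0. The discriminant of x^2 - 54x - 182 is (-54)^2 - 4·(-182) = 2916 + 728 = 3644, and 4·(911) is not a perfect square in Q since 911 is squarefree and ≠ 1. Hence x^2 - 54x - 182 is irreducible over Q and is the minimal polynomial of α.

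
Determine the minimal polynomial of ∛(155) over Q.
m_α(x) = x^3 - 155

α satisfies α^3 = 155, so x^3 - 155 annihilates α. By the rational root test, a rational root p/q (in lowest terms) of x^3 - 155 would satisfy p^3 = 155 q^3, forcing q = 1 and p^3 = 155; but 155 is not a perfect cube, contradiction. A monic cubic over Q with no rational root is irreducible (any nontrivial factorization would include a linear factor). Hence x^3 - 155 is the minimal polynomial of α, and in particular [Q(α):Q] = 3.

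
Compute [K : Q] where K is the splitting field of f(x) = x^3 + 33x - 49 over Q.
[K : Q] = 6

By the rational root test, any rational root of the monic integer polynomial f(x) = x^3 + 33x - 49 must be an integer dividing the constant term -49, i.e. one of ±{1, 7, 49}. Evaluating: f(1) = -15, f(-1) = -83, f(7) = 525, f(-7) = -623, f(49) = 119217, f(-49) = -119315; none is 0, so f has no rational root and is therefore irreducible over Q (a cubic with no linear factor over a field is irreducible). For an irreducible cubic, the Galois group is A_3 or S_3 according as the discriminant disc(f) = -4a^3 - 27b^2 = -4·(33)^3 - 27·(-49)^2 = -208575 is or is not a square in Q. Here disc(f) = -208575 is not a perfect square in Q, so the Galois group of f over Q is not contained in A_3 and must be all of S_3. The splitting field has degree |S_3| = 6 over Q, so [K : Q] = 6.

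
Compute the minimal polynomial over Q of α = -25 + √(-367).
m_α(x) = x^2 + 50x + 992

From α + 25 = √(-367), squaring gives (α + 25)^2 = -367, i.e. α^2 + 50α + 625 = -367, so α^2 + 50α + 992 = 0. The discriminant of x^2 + 50x + 992 is (50)^2 - 4·(992) = 2500 - 3968 = -1468, and 4·(-367) is not a perfect square in Q since -367 is squarefree and ≠ 1. Hence x^2 + 50x + 992 is irreducible over Q and is the minimal polynomial of α.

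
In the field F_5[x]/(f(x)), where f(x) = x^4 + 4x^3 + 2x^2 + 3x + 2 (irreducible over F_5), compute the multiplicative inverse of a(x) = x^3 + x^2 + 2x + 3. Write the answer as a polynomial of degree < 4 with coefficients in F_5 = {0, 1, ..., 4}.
a(x)^(-1) ≡ 4x^2 + 3x + 1 (mod f(x))

Since f is irreducible over F_5, F_5[x]/(f) is a field and a(x) ≠ 0 has an inverse. Apply the extended Euclidean algorithm to f(x) and a(x) in F_5[x]: f(x) = (x + 3)·a(x) + (2x^2 + 4x + 3);  a(x) = (3x + 2)·(2x^2 + 4x + 3) + (2). The last nonzero remainder is the constant 2 = gcd(f, a) in F_5. Back-substituting through the division chain expresses 2 = s(x)·a(x) + t(x)·f(x) with s(x) ≡ 3x^2 + x + 2 (mod f), so (3x^2 + x + 2)·a(x) ≡ 2 (mod f). Multiplying by 2^(-1) ≡ 3 in F_5 gives a(x)^(-1) ≡ 3·(3x^2 + x + 2) ≡ 4x^2 + 3x + 1 (mod f). Check: (x^3 + x^2 + 2x + 3)·(4x^2 + 3x + 1) = 4x^5 + 2x^4 + 2x^3 + 4x^2 + x + 3 ≡ 1 (mod x^4 + 4x^3 + 2x^2 + 3x + 2).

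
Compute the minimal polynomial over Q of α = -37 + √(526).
m_α(x) = x^2 + 74x + 843

From α + 37 = √(526), squaring gives (α + 37)^2 = 526, i.e. α^2 + 74α + 1369 = 526, so α^2 + 74α + 843 = 0. The discriminant of x^2 + 74x + 843 is (74)^2 - 4·(843) = 5476 - 3372 = 2104, and 4·(526) is not a perfect square in Q since 526 is squarefree and ≠ 1. Hence x^2 + 74x + 843 is irreducible over Q and is the minimal polynomial of α.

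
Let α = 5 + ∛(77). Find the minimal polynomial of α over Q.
m_α(x) = x^3 - 15x^2 + 75x - 202

Set β = α - 5 = ∛(77), so β^3 = 77. Then (α - 5)^3 - 77 = 0, i.e. α is a root of g(x) = (x - 5)^3 - 77 = x^3 - 15x^2 + 75x - 202. Since g(x) = h(x - 5) where h(x) = x^3 - 77, and h is irreducible over Q (because 77 is not a perfect cube, so h has no rational root, and a monic cubic with no rational root is irreducible), g is also irreducible (irreducibility is preserved under the substitution x → x - 5). Hence m_α(x) = x^3 - 15x^2 + 75x - 202.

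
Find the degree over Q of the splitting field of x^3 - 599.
[K : Q] = 6

The roots of x^3 - 599 are ∛599, ω∛599, ω^2∛599 where ω = e^(2πi/3) is a primitive cube root of unity, so K = Q(∛599, ω). Now [Q(∛599):Q] = 3 (since 599 is not a perfect cube, x^3 - 599 is irreducible) and [Q(ω):Q] = 2. Both 2 and 3 divide [K:Q], and [K:Q] ≤ 3·2 = 6, so [K:Q] = 6. (Equivalently: Q(∛599) ⊂ R but ω ∉ R, so [K : Q(∛599)] = 2.)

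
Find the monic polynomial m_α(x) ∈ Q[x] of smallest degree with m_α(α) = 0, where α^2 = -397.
m_α(x) = x^2 + 397

α satisfies α^2 + 397 = 0, so x^2 + 397 annihilates α. Since d = -397 is squarefree and ≠ 1, it is not a perfect square in Q, so x^2 + 397 has no rational root and is therefore irreducible over Q (a degree-2 polynomial over a field is irreducible iff it has no root). Hence m_α(x) = x^2 + 397.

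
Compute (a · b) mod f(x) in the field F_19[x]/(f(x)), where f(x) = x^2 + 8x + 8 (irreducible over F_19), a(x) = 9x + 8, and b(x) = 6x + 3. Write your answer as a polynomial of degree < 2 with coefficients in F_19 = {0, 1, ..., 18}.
a · b ≡ 4x + 10 (mod f(x))

Multiply in F_19[x]: a(x)·b(x) = (9x + 8)·(6x + 3) = 16x^2 + 18x + 5. This has degree ≥ 2, so divide by f(x) over F_19: 16x^2 + 18x + 5 = (16)·(x^2 + 8x + 8) + (4x + 10). Hence a·b ≡ 4x + 10 (mod f). (F_19[x]/(f) is a field with 19^2 = 361 elements since f is irreducible of degree 2.)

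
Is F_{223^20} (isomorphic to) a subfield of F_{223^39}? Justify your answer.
No: F_{223^20} is not a subfield of F_{223^39}

F_{p^m} embeds in F_{p^n} iff m | n. Here 20 ∤ 39 (since 39 = 1·20 + 19 with remainder 19 ≠ 0), so F_{223^20} is not a subfield of F_{223^39}. Equivalently: if it were, the tower law would give 20 = [F_{223^20}:F_223] dividing [F_{223^39}:F_223] = 39, contradiction.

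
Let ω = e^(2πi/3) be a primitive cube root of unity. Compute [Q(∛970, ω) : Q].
[Q(∛970, ω) : Q] = 6

[Q(∛970):Q] = 3 (min poly x^3 - 970, irreducible since 970 is not a perfect cube). [Q(ω):Q] = 2 (min poly x^2 + x + 1). Since Q(∛970) ⊂ R and ω ∉ R, we have ω ∉ Q(∛970), so x^2 + x + 1 remains irreducible over Q(∛970) and [Q(∛970, ω) : Q(∛970)] = 2. By the tower law, [Q(∛970, ω) : Q] = 3 · 2 = 6. (In fact Q(∛970, ω) is the splitting field of x^3 - 970 over Q.)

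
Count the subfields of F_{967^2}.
F_{967^2} has 2 subfields

The subfields of F_{p^n} are exactly the fields F_{p^d} for d | n (each is the fixed field of the unique index-d subgroup of Gal(F_{p^n}/F_p) ≅ Z/nZ). The divisors of n = 2 are {1, 2}, giving 2 subfields: F_{967^1}, F_{967^2}.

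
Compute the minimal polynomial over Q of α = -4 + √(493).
m_α(x) = x^2 + 8x - 477

From α + 4 = √(493), squaring gives (α + 4)^2 = 493, i.e. α^2 + 8α + 16 = 493, so α^2 + 8α - 477 = 0. The discriminant of x^2 + 8x - 477 is (8)^2 - 4·(-477) = 64 + 1908 = 1972, and 4·(493) is not a perfect square in Q since 493 is squarefree and ≠ 1. Hence x^2 + 8x - 477 is irreducible over Q and is the minimal polynomial of α.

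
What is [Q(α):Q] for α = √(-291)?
[Q(α):Q] = 2

[Q(α):Q] equals the degree of the minimal polynomial of α. Here α^2 = -291 and x^2 + 291 is irreducible (d = -291 is squarefree, ≠ 1, hence not a square), so deg(m_α) = 2. Thus [Q(α):Q] = 2.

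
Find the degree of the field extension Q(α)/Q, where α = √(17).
[Q(α):Q] = 2

[Q(α):Q] equals the degree of the minimal polynomial of α. Here α^2 = 17 and x^2 - 17 is irreducible (d = 17 is squarefree, ≠ 1, hence not a square), so deg(m_α) = 2. Thus [Q(α):Q] = 2.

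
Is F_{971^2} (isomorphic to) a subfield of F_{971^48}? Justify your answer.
Yes: F_{971^2} is a subfield of F_{971^48}

F_{p^m} embeds in F_{p^n} iff m | n (since F_{p^n} is the splitting field of x^(p^n) - x, and F_{p^m} ⊂ F_{p^n} forces p^n to be a power of p^m, i.e. m | n; conversely if m | n then every root of x^(p^m) - x is a root of x^(p^n) - x). Here 2 | 48 (since 48 = 24·2), so F_{971^2} is a subfield of F_{971^48}, and [F_{971^48} : F_{971^2}] = 48/2 = 24.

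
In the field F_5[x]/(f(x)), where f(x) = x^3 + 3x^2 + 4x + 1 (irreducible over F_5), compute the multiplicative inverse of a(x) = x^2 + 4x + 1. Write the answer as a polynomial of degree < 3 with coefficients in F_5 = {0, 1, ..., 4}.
a(x)^(-1) ≡ x^2 + 2x + 4 (mod f(x))

Since f is irreducible over F_5, F_5[x]/(f) is a field and a(x) ≠ 0 has an inverse. Apply the extended Euclidean algorithm to f(x) and a(x) in F_5[x]: f(x) = (x + 4)·a(x) + (2x + 2);  a(x) = (3x + 4)·(2x + 2) + (3). The last nonzero remainder is the constant 3 = gcd(f, a) in F_5. Back-substituting through the division chain expresses 3 = s(x)·a(x) + t(x)·f(x) with s(x) ≡ 3x^2 + x + 2 (mod f), so (3x^2 + x + 2)·a(x) ≡ 3 (mod f). Multiplying by 3^(-1) ≡ 2 in F_5 gives a(x)^(-1) ≡ 2·(3x^2 + x + 2) ≡ x^2 + 2x + 4 (mod f). Check: (x^2 + 4x + 1)·(x^2 + 2x + 4) = x^4 + x^3 + 3x^2 + 3x + 4 ≡ 1 (mod x^3 + 3x^2 + 4x + 1).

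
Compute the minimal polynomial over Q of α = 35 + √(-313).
m_α(x) = x^2 - 70x + 1538

From α - 35 = √(-313), squaring gives (α - 35)^2 = -313, i.e. α^2 - 70α + 1225 = -313, so α^2 - 70α + 1538 = 0. The discriminant of x^2 - 70x + 1538 is (-70)^2 - 4·(1538) = 4900 - 6152 = -1252, and 4·(-313) is not a perfect square in Q since -313 is squarefree and ≠ 1. Hence x^2 - 70x + 1538 is irreducible over Q and is the minimal polynomial of α.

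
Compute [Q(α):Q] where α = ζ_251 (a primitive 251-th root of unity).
[Q(α):Q] = 250

The minimal polynomial of ζ_251 over Q is the 251-th cyclotomic polynomial Φ_251(x), which is irreducible over Q and has degree φ(251) = 250. Hence [Q(α):Q] = φ(251) = 250.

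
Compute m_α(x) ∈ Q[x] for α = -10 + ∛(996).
m_α(x) = x^3 + 30x^2 + 300x + 4

Set β = α + 10 = ∛(996), so β^3 = 996. Then (α + 10)^3 - 996 = 0, i.e. α is a root of g(x) = (x + 10)^3 - 996 = x^3 + 30x^2 + 300x + 4. Since g(x) = h(x + 10) where h(x) = x^3 - 996, and h is irreducible over Q (because 996 is not a perfect cube, so h has no rational root, and a monic cubic with no rational root is irreducible), g is also irreducible (irreducibility is preserved under the substitution x → x + 10). Hence m_α(x) = x^3 + 30x^2 + 300x + 4.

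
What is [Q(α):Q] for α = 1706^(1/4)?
[Q(α):Q] = 4

α is a root of x^4 - 1706. By Eisenstein's criterion at the prime p = 2 (which divides the constant term 1706 but p^2 = 4 does not, since 1706 is squarefree), x^4 - 1706 is irreducible over Q. Hence [Q(α):Q] = 4.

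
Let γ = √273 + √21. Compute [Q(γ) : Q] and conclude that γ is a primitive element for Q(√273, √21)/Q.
[Q(γ) : Q] = 4 (equivalently, Q(γ) = Q(√273, √21))

Obviously Q(γ) ⊆ Q(√273, √21), and [Q(√273, √21):Q] = 4 (since 273, 21 are distinct squarefree integers > 1 with 5733 not a perfect square). To show equality we compute the minimal polynomial of γ. From γ = √273 + √21: γ^2 = 273 + 2√(5733) + 21 = 294 + 2√(5733), so γ^2 - 294 = 2√(5733); squaring, (γ^2 - 294)^2 = 4·5733, i.e. γ^4 - 588γ^2 + 86436 - 22932 = 0, i.e. γ^4 - 588γ^2 + 63504 = 0. So γ is a root of x^4 - 588x^2 + 63504. This polynomial is irreducible over Q: it has no rational root (each ±√273 ± √21 is irrational), and any factorization into two quadratics over Q would force √(5733) ∈ Q (pairing opposite roots) or √273, √21 ∈ Q (other pairings), all impossible. Hence [Q(γ):Q] = 4 = [Q(√273, √21):Q], so Q(γ) = Q(√273, √21).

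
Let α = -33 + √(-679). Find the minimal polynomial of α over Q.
m_α(x) = x^2 + 66x + 1768

From α + 33 = √(-679), squaring gives (α + 33)^2 = -679, i.e. α^2 + 66α + 1089 = -679, so α^2 + 66α + 1768 = 0. The discriminant of x^2 + 66x + 1768 is (66)^2 - 4·(1768) = 4356 - 7072 = -2716, and 4·(-679) is not a perfect square in Q since -679 is squarefree and ≠ 1. Hence x^2 + 66x + 1768 is irreducible over Q and is the minimal polynomial of α.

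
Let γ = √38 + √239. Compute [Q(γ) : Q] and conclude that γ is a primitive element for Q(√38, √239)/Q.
[Q(γ) : Q] = 4 (equivalently, Q(γ) = Q(√38, √239))

Obviously Q(γ) ⊆ Q(√38, √239), and [Q(√38, √239):Q] = 4 (since 38, 239 are distinct squarefree integers > 1 with 9082 not a perfect square). To show equality we compute the minimal polynomial of γ. From γ = √38 + √239: γ^2 = 38 + 2√(9082) + 239 = 277 + 2√(9082), so γ^2 - 277 = 2√(9082); squaring, (γ^2 - 277)^2 = 4·9082, i.e. γ^4 - 554γ^2 + 76729 - 36328 = 0, i.e. γ^4 - 554γ^2 + 40401 = 0. So γ is a root of x^4 - 554x^2 + 40401. This polynomial is irreducible over Q: it has no rational root (each ±√38 ± √239 is irrational), and any factorization into two quadratics over Q would force √(9082) ∈ Q (pairing opposite roots) or √38, √239 ∈ Q (other pairings), all impossible. Hence [Q(γ):Q] = 4 = [Q(√38, √239):Q], so Q(γ) = Q(√38, √239).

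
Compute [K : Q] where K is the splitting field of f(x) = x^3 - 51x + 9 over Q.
[K : Q] = 6

By the rational root test, any rational root of the monic integer polynomial f(x) = x^3 - 51x + 9 must be an integer dividing the constant term 9, i.e. one of ±{1, 3, 9}. Evaluating: f(1) = -41, f(-1) = 59, f(3) = -117, f(-3) = 135, f(9) = 279, f(-9) = -261; none is 0, so f has no rational root and is therefore irreducible over Q (a cubic with no linear factor over a field is irreducible). For an irreducible cubic, the Galois group is A_3 or S_3 according as the discriminant disc(f) = -4a^3 - 27b^2 = -4·(-51)^3 - 27·(9)^2 = 528417 is or is not a square in Q. Here disc(f) = 528417 is not a perfect square in Q, so the Galois group of f over Q is not contained in A_3 and must be all of S_3. The splitting field has degree |S_3| = 6 over Q, so [K : Q] = 6.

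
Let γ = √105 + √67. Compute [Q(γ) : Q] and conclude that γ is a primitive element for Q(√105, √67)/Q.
[Q(γ) : Q] = 4 (equivalently, Q(γ) = Q(√105, √67))

Obviously Q(γ) ⊆ Q(√105, √67), and [Q(√105, √67):Q] = 4 (since 105, 67 are distinct squarefree integers > 1 with 7035 not a perfect square). To show equality we compute the minimal polynomial of γ. From γ = √105 + √67: γ^2 = 105 + 2√(7035) + 67 = 172 + 2√(7035), so γ^2 - 172 = 2√(7035); squaring, (γ^2 - 172)^2 = 4·7035, i.e. γ^4 - 344γ^2 + 29584 - 28140 = 0, i.e. γ^4 - 344γ^2 + 1444 = 0. So γ is a root of x^4 - 344x^2 + 1444. This polynomial is irreducible over Q: it has no rational root (each ±√105 ± √67 is irrational), and any factorization into two quadratics over Q would force √(7035) ∈ Q (pairing opposite roots) or √105, √67 ∈ Q (other pairings), all impossible. Hence [Q(γ):Q] = 4 = [Q(√105, √67):Q], so Q(γ) = Q(√105, √67).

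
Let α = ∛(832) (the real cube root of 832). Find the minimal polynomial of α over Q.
m_α(x) = x^3 - 832

α satisfies α^3 = 832, so x^3 - 832 annihilates α. By the rational root test, a rational root p/q (in lowest terms) of x^3 - 832 would satisfy p^3 = 832 q^3, forcing q = 1 and p^3 = 832; but 832 is not a perfect cube, contradiction. A monic cubic over Q with no rational root is irreducible (any nontrivial factorization would include a linear factor). Hence x^3 - 832 is the minimal polynomial of α, and in particular [Q(α):Q] = 3.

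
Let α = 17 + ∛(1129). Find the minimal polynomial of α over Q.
m_α(x) = x^3 - 51x^2 + 867x - 6042

Set β = α - 17 = ∛(1129), so β^3 = 1129. Then (α - 17)^3 - 1129 = 0, i.e. α is a root of g(x) = (x - 17)^3 - 1129 = x^3 - 51x^2 + 867x - 6042. Since g(x) = h(x - 17) where h(x) = x^3 - 1129, and h is irreducible over Q (because 1129 is not a perfect cube, so h has no rational root, and a monic cubic with no rational root is irreducible), g is also irreducible (irreducibility is preserved under the substitution x → x - 17). Hence m_α(x) = x^3 - 51x^2 + 867x - 6042.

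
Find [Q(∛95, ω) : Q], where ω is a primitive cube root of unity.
[Q(∛95, ω) : Q] = 6

[Q(∛95):Q] = 3 (min poly x^3 - 95, irreducible since 95 is not a perfect cube). [Q(ω):Q] = 2 (min poly x^2 + x + 1). Since Q(∛95) ⊂ R and ω ∉ R, we have ω ∉ Q(∛95), so x^2 + x + 1 remains irreducible over Q(∛95) and [Q(∛95, ω) : Q(∛95)] = 2. By the tower law, [Q(∛95, ω) : Q] = 3 · 2 = 6. (In fact Q(∛95, ω) is the splitting field of x^3 - 95 over Q.)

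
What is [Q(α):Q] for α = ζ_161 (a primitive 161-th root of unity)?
[Q(α):Q] = 132

The minimal polynomial of ζ_161 over Q is the 161-th cyclotomic polynomial Φ_161(x), which is irreducible over Q and has degree φ(161) = 132. Hence [Q(α):Q] = φ(161) = 132.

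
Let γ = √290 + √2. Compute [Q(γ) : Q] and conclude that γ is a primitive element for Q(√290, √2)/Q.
[Q(γ) : Q] = 4 (equivalently, Q(γ) = Q(√290, √2))

Obviously Q(γ) ⊆ Q(√290, √2), and [Q(√290, √2):Q] = 4 (since 290, 2 are distinct squarefree integers > 1 with 580 not a perfect square). To show equality we compute the minimal polynomial of γ. From γ = √290 + √2: γ^2 = 290 + 2√(580) + 2 = 292 + 2√(580), so γ^2 - 292 = 2√(580); squaring, (γ^2 - 292)^2 = 4·580, i.e. γ^4 - 584γ^2 + 85264 - 2320 = 0, i.e. γ^4 - 584γ^2 + 82944 = 0. So γ is a root of x^4 - 584x^2 + 82944. This polynomial is irreducible over Q: it has no rational root (each ±√290 ± √2 is irrational), and any factorization into two quadratics over Q would force √(580) ∈ Q (pairing opposite roots) or √290, √2 ∈ Q (other pairings), all impossible. Hence [Q(γ):Q] = 4 = [Q(√290, √2):Q], so Q(γ) = Q(√290, √2).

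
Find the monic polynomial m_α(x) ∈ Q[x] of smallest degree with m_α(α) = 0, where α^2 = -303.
m_α(x) = x^2 + 303

α satisfies α^2 + 303 = 0, so x^2 + 303 annihilates α. Since d = -303 is squarefree and ≠ 1, it is not a perfect square in Q, so x^2 + 303 has no rational root and is therefore irreducible over Q (a degree-2 polynomial over a field is irreducible iff it has no root). Hence m_α(x) = x^2 + 303.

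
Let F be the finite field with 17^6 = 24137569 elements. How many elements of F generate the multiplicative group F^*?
There are φ(24137568) = 6345216 primitive elements

F_q^* is cyclic of order q - 1 = 24137568. A cyclic group of order m has exactly φ(m) generators. Here m = 24137568 = 2^5 · 3^3 · 7 · 13 · 307, so the number of primitive elements is φ(24137568) = 6345216.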